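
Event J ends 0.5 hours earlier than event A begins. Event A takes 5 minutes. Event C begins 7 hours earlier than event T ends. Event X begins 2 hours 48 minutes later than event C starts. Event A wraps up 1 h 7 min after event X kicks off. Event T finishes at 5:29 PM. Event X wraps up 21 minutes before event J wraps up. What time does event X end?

Event C starts at 5:29 PM − 420 min = 10:29 AM.
Event X starts at 10:29 AM + 168 min = 1:17 PM.
Event A ends at 1:17 PM + 67 min = 2:24 PM.
Event A starts at 2:24 PM − 5 min = 2:19 PM.
Event J ends at 2:19 PM − 30 min = 1:49 PM.
Event X ends at 1:49 PM − 21 min = 1:28 PM.

1:28 PM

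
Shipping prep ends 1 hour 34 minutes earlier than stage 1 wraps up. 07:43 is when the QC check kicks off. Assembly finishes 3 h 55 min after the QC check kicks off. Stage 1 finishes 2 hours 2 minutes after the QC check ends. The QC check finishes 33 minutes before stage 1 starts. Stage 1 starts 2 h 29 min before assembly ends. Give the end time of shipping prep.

09:04

Assembly ends at 07:43 + 235 min = 11:38.
Stage 1 starts at 11:38 − 149 min = 09:09.
The QC check ends at 09:09 − 33 min = 08:36.
Stage 1 ends at 08:36 + 122 min = 10:38.
Shipping prep ends at 10:38 − 94 min = 09:04.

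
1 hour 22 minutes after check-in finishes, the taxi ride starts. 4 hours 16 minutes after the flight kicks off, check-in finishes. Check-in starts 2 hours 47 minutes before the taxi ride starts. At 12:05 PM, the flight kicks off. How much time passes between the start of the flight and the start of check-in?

Check-in ends at 12:05 PM + 256 min = 4:21 PM.
The taxi ride starts at 4:21 PM + 82 min = 5:43 PM.
Check-in starts at 5:43 PM − 167 min = 2:56 PM.
From 12:05 PM to 2:56 PM is 2 h 51 min.

2 h 51 min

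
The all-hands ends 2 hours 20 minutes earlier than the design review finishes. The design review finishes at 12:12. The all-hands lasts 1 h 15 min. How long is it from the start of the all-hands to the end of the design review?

The all-hands ends at 12:12 − 140 min = 09:52.
The all-hands starts at 09:52 − 75 min = 08:37.
From 08:37 to 12:12 is 215 minutes.

215 minutes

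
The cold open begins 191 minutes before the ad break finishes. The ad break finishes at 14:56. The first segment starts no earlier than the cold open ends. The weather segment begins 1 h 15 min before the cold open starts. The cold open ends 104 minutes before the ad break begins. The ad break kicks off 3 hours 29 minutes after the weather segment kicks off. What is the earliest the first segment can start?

12:15

The cold open starts at 14:56 − 191 min = 11:45.
The weather segment starts at 11:45 − 75 min = 10:30.
The ad break starts at 10:30 + 209 min = 13:59.
The cold open ends at 13:59 − 104 min = 12:15.
The first segment is bounded by the cold open, so the earliest it can start is 12:15.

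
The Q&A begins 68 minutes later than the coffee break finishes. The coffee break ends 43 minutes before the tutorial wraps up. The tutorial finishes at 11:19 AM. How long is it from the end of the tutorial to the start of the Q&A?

The coffee break ends at 11:19 AM − 43 min = 10:36 AM.
The Q&A starts at 10:36 AM + 68 min = 11:44 AM.
From 11:19 AM to 11:44 AM is 25 minutes.

25 minutes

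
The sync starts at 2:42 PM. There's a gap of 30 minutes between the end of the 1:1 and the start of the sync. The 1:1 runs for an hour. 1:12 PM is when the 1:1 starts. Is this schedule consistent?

The 1:1 ends at 1:12 PM + 60 min = 2:12 PM.
The sync starts at 2:12 PM + 30 min = 2:42 PM.
That matches the stated 2:42 PM, so the schedule is consistent.

Yes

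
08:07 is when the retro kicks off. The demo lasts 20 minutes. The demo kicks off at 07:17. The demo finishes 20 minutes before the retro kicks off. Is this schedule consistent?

No

The demo ends at 08:07 − 20 min = 07:47.
The demo starts at 07:47 − 20 min = 07:27.
But the demo is also said to start at 07:17 — a 10-minute conflict.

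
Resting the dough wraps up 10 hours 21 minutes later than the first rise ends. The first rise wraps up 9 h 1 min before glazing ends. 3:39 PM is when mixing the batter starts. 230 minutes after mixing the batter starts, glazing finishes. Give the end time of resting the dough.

Glazing ends at 3:39 PM + 230 min = 7:29 PM.
The first rise ends at 7:29 PM − 541 min = 10:28 AM.
Resting the dough ends at 10:28 AM + 621 min = 8:49 PM.

8:49 PM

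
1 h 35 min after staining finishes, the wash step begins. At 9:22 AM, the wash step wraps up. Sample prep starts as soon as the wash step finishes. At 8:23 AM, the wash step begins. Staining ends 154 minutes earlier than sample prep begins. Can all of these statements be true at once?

Sample prep starts at 9:22 AM.
Staining ends at 9:22 AM − 154 min = 6:48 AM.
The wash step starts at 6:48 AM + 95 min = 8:23 AM.
That matches the stated 8:23 AM, so the schedule is consistent.

Yes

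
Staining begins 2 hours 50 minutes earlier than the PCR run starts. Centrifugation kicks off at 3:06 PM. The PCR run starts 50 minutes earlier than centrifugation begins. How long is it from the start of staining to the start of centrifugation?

3 h 40 min

The PCR run starts at 3:06 PM − 50 min = 2:16 PM.
Staining starts at 2:16 PM − 170 min = 11:26 AM.
From 11:26 AM to 3:06 PM is 3 h 40 min.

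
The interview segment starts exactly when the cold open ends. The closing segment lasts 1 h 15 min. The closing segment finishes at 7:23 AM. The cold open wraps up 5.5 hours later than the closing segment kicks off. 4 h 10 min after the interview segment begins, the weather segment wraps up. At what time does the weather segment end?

The closing segment starts at 7:23 AM − 75 min = 6:08 AM.
The cold open ends at 6:08 AM + 330 min = 11:38 AM.
So the interview segment starts at 11:38 AM.
The weather segment ends at 11:38 AM + 250 min = 3:48 PM.

3:48 PM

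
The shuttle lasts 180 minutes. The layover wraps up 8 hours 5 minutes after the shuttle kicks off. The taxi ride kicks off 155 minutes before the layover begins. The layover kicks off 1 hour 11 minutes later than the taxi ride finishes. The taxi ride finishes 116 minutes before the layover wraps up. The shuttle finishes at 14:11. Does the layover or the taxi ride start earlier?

The shuttle starts at 14:11 − 180 min = 11:11.
The layover ends at 11:11 + 485 min = 19:16.
The taxi ride ends at 19:16 − 116 min = 17:20.
The layover starts at 17:20 + 71 min = 18:31.
The taxi ride starts at 18:31 − 155 min = 15:56.
The layover starts at 18:31 and the taxi ride starts at 15:56, so the taxi ride is first.

the taxi ride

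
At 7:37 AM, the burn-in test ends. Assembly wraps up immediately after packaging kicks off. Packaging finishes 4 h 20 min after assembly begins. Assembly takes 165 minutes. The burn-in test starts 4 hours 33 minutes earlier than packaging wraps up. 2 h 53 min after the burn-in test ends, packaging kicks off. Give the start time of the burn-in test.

Packaging starts at 7:37 AM + 173 min = 10:30 AM.
So assembly ends at 10:30 AM.
Assembly starts at 10:30 AM − 165 min = 7:45 AM.
Packaging ends at 7:45 AM + 260 min = 12:05 PM.
The burn-in test starts at 12:05 PM − 273 min = 7:32 AM.

7:32 AM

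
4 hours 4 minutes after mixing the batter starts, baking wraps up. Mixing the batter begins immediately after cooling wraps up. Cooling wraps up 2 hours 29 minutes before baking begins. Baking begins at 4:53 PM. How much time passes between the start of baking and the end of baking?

1 hour 35 minutes

Cooling ends at 4:53 PM − 149 min = 2:24 PM.
So mixing the batter starts at 2:24 PM.
Baking ends at 2:24 PM + 244 min = 6:28 PM.
From 4:53 PM to 6:28 PM is 1 hour 35 minutes.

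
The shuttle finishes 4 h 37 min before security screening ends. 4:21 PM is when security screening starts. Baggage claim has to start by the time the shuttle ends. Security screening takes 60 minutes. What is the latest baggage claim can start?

12:44 PM

Security screening ends at 4:21 PM + 60 min = 5:21 PM.
The shuttle ends at 5:21 PM − 277 min = 12:44 PM.
Baggage claim is bounded by the shuttle, so the latest it can start is 12:44 PM.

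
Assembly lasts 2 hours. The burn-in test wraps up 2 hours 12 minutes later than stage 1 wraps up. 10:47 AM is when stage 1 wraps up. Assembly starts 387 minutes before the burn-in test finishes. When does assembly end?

8:32 AM

The burn-in test ends at 10:47 AM + 132 min = 12:59 PM.
Assembly starts at 12:59 PM − 387 min = 6:32 AM.
Assembly ends at 6:32 AM + 120 min = 8:32 AM.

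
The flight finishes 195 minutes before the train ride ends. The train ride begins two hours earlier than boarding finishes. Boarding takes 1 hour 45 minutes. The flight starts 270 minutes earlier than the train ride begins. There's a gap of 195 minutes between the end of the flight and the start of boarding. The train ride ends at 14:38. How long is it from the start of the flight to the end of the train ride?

4 hours 45 minutes

The flight ends at 14:38 − 195 min = 11:23.
Boarding starts at 11:23 + 195 min = 14:38.
Boarding ends at 14:38 + 105 min = 16:23.
The train ride starts at 16:23 − 120 min = 14:23.
The flight starts at 14:23 − 270 min = 09:53.
From 09:53 to 14:38 is 4 hours 45 minutes.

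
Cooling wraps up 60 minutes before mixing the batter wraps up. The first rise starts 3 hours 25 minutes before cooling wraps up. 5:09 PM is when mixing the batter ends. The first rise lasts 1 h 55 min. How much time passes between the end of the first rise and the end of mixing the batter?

Cooling ends at 5:09 PM − 60 min = 4:09 PM.
The first rise starts at 4:09 PM − 205 min = 12:44 PM.
The first rise ends at 12:44 PM + 115 min = 2:39 PM.
From 2:39 PM to 5:09 PM is 2 h 30 min.

2 h 30 min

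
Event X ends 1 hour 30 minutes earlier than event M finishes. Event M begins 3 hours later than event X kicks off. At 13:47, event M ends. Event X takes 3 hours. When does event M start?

12:17

Event X ends at 13:47 − 90 min = 12:17.
Event X starts at 12:17 − 180 min = 09:17.
Event M starts at 09:17 + 180 min = 12:17.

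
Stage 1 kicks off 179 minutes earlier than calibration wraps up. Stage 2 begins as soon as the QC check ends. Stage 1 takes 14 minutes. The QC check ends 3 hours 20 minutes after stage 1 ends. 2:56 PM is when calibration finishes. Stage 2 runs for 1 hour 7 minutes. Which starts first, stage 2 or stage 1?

Stage 1 starts at 2:56 PM − 179 min = 11:57 AM.
Stage 1 ends at 11:57 AM + 14 min = 12:11 PM.
The QC check ends at 12:11 PM + 200 min = 3:31 PM.
So stage 2 starts at 3:31 PM.
Stage 2 starts at 3:31 PM and stage 1 starts at 11:57 AM, so stage 1 is first.

stage 1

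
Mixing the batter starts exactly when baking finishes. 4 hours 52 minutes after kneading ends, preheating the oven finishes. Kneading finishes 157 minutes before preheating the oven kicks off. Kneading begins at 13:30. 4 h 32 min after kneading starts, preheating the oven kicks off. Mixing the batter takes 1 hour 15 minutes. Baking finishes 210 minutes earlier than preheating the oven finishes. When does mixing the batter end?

Preheating the oven starts at 13:30 + 272 min = 18:02.
Kneading ends at 18:02 − 157 min = 15:25.
Preheating the oven ends at 15:25 + 292 min = 20:17.
Baking ends at 20:17 − 210 min = 16:47.
So mixing the batter starts at 16:47.
Mixing the batter ends at 16:47 + 75 min = 18:02.

18:02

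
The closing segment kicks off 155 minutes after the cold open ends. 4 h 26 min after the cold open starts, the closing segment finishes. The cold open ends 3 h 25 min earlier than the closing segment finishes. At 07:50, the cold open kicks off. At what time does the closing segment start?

The closing segment ends at 07:50 + 266 min = 12:16.
The cold open ends at 12:16 − 205 min = 08:51.
The closing segment starts at 08:51 + 155 min = 11:26.

11:26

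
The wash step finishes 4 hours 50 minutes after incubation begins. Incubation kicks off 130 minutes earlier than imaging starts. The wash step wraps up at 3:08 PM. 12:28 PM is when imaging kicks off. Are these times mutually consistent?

Incubation starts at 12:28 PM − 130 min = 10:18 AM.
The wash step ends at 10:18 AM + 290 min = 3:08 PM.
That matches the stated 3:08 PM, so the schedule is consistent.

Yes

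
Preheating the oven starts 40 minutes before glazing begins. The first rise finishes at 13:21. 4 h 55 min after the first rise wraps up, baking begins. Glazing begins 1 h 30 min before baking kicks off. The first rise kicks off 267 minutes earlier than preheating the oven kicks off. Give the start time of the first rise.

11:39

Baking starts at 13:21 + 295 min = 18:16.
Glazing starts at 18:16 − 90 min = 16:46.
Preheating the oven starts at 16:46 − 40 min = 16:06.
The first rise starts at 16:06 − 267 min = 11:39.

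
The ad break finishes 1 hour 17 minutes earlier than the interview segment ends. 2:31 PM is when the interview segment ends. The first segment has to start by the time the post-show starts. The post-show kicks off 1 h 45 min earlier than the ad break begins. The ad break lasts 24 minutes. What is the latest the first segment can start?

The ad break ends at 2:31 PM − 77 min = 1:14 PM.
The ad break starts at 1:14 PM − 24 min = 12:50 PM.
The post-show starts at 12:50 PM − 105 min = 11:05 AM.
The first segment is bounded by the post-show, so the latest it can start is 11:05 AM.

11:05 AM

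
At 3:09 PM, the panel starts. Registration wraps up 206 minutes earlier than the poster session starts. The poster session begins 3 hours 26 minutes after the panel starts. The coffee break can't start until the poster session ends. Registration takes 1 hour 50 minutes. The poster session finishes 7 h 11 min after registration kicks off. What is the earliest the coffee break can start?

The poster session starts at 3:09 PM + 206 min = 6:35 PM.
Registration ends at 6:35 PM − 206 min = 3:09 PM.
Registration starts at 3:09 PM − 110 min = 1:19 PM.
The poster session ends at 1:19 PM + 431 min = 8:30 PM.
The coffee break is bounded by the poster session, so the earliest it can start is 8:30 PM.

8:30 PM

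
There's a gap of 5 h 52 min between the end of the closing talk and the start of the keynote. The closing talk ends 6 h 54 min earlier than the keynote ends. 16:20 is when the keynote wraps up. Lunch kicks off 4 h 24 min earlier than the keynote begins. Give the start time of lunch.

The closing talk ends at 16:20 − 414 min = 09:26.
The keynote starts at 09:26 + 352 min = 15:18.
Lunch starts at 15:18 − 264 min = 10:54.

10:54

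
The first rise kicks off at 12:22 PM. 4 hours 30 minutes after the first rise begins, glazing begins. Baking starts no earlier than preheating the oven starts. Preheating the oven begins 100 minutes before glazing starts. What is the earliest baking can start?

Glazing starts at 12:22 PM + 270 min = 4:52 PM.
Preheating the oven starts at 4:52 PM − 100 min = 3:12 PM.
Baking is bounded by preheating the oven, so the earliest it can start is 3:12 PM.

3:12 PM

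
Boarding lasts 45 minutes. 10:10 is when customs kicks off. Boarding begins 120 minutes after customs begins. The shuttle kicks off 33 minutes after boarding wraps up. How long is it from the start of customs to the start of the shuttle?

3 hours 18 minutes

Boarding starts at 10:10 + 120 min = 12:10.
Boarding ends at 12:10 + 45 min = 12:55.
The shuttle starts at 12:55 + 33 min = 13:28.
From 10:10 to 13:28 is 3 hours 18 minutes.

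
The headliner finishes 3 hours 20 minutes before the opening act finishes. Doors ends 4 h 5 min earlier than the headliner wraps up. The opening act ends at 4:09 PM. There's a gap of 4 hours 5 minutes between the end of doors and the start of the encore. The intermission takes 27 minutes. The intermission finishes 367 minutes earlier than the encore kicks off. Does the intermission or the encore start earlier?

the intermission

The headliner ends at 4:09 PM − 200 min = 12:49 PM.
Doors ends at 12:49 PM − 245 min = 8:44 AM.
The encore starts at 8:44 AM + 245 min = 12:49 PM.
The intermission ends at 12:49 PM − 367 min = 6:42 AM.
The intermission starts at 6:42 AM − 27 min = 6:15 AM.
The intermission starts at 6:15 AM and the encore starts at 12:49 PM, so the intermission is first.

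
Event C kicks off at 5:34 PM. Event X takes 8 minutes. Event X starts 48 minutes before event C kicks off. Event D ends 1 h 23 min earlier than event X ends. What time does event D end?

Event X starts at 5:34 PM − 48 min = 4:46 PM.
Event X ends at 4:46 PM + 8 min = 4:54 PM.
Event D ends at 4:54 PM − 83 min = 3:31 PM.

3:31 PM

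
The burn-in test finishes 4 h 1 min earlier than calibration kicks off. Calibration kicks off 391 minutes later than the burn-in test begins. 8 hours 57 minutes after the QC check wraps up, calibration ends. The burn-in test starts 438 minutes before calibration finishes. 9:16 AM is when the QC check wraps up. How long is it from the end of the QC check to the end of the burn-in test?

4 hours 9 minutes

Calibration ends at 9:16 AM + 537 min = 6:13 PM.
The burn-in test starts at 6:13 PM − 438 min = 10:55 AM.
Calibration starts at 10:55 AM + 391 min = 5:26 PM.
The burn-in test ends at 5:26 PM − 241 min = 1:25 PM.
From 9:16 AM to 1:25 PM is 4 hours 9 minutes.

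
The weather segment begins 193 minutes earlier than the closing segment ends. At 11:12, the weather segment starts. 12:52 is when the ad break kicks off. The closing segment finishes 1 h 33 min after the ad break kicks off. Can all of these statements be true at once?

The closing segment ends at 12:52 + 93 min = 14:25.
The weather segment starts at 14:25 − 193 min = 11:12.
That matches the stated 11:12, so the schedule is consistent.

Yes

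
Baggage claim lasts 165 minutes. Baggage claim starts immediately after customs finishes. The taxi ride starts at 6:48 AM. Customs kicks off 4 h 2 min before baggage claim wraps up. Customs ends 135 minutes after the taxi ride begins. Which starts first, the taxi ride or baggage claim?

the taxi ride

Customs ends at 6:48 AM + 135 min = 9:03 AM.
So baggage claim starts at 9:03 AM.
The taxi ride starts at 6:48 AM and baggage claim starts at 9:03 AM, so the taxi ride is first.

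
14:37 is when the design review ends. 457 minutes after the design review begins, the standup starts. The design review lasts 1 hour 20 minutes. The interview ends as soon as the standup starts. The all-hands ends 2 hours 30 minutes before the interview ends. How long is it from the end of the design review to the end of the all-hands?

227 minutes

The design review starts at 14:37 − 80 min = 13:17.
The standup starts at 13:17 + 457 min = 20:54.
So the interview ends at 20:54.
The all-hands ends at 20:54 − 150 min = 18:24.
From 14:37 to 18:24 is 227 minutes.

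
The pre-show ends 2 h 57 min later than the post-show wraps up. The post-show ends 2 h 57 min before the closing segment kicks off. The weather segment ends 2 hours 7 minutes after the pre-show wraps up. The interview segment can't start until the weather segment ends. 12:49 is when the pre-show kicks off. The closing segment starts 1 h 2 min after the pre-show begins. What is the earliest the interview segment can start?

The closing segment starts at 12:49 + 62 min = 13:51.
The post-show ends at 13:51 − 177 min = 10:54.
The pre-show ends at 10:54 + 177 min = 13:51.
The weather segment ends at 13:51 + 127 min = 15:58.
The interview segment is bounded by the weather segment, so the earliest it can start is 15:58.

15:58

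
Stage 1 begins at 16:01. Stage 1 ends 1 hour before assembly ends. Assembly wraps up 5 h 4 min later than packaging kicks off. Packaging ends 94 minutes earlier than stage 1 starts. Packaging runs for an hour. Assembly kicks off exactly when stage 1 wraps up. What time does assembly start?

Packaging ends at 16:01 − 94 min = 14:27.
Packaging starts at 14:27 − 60 min = 13:27.
Assembly ends at 13:27 + 304 min = 18:31.
Stage 1 ends at 18:31 − 60 min = 17:31.
So assembly starts at 17:31.

17:31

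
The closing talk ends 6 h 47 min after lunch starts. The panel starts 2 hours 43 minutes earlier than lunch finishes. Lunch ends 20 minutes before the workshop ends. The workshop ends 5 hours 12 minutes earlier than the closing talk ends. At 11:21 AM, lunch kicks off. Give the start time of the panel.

9:53 AM

The closing talk ends at 11:21 AM + 407 min = 6:08 PM.
The workshop ends at 6:08 PM − 312 min = 12:56 PM.
Lunch ends at 12:56 PM − 20 min = 12:36 PM.
The panel starts at 12:36 PM − 163 min = 9:53 AM.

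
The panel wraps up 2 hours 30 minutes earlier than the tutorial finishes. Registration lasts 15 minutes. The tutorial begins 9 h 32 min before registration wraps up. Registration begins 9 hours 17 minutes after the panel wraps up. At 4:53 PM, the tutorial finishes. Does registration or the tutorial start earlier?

the tutorial

The panel ends at 4:53 PM − 150 min = 2:23 PM.
Registration starts at 2:23 PM + 557 min = 11:40 PM.
Registration ends at 11:40 PM + 15 min = 11:55 PM.
The tutorial starts at 11:55 PM − 572 min = 2:23 PM.
Registration starts at 11:40 PM and the tutorial starts at 2:23 PM, so the tutorial is first.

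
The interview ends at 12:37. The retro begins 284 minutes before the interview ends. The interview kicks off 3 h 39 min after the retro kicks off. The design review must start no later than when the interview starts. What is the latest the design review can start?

11:32

The retro starts at 12:37 − 284 min = 07:53.
The interview starts at 07:53 + 219 min = 11:32.
The design review is bounded by the interview, so the latest it can start is 11:32.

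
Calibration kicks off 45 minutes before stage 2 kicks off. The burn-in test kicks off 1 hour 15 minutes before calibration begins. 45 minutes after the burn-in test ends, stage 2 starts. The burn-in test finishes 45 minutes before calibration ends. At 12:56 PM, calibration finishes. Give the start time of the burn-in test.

10:56 AM

The burn-in test ends at 12:56 PM − 45 min = 12:11 PM.
Stage 2 starts at 12:11 PM + 45 min = 12:56 PM.
Calibration starts at 12:56 PM − 45 min = 12:11 PM.
The burn-in test starts at 12:11 PM − 75 min = 10:56 AM.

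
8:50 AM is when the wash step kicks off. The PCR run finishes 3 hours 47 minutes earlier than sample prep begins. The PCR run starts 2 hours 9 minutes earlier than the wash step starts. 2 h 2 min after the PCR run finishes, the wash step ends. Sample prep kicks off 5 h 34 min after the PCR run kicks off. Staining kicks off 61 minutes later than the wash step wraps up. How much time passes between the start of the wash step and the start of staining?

161 minutes

The PCR run starts at 8:50 AM − 129 min = 6:41 AM.
Sample prep starts at 6:41 AM + 334 min = 12:15 PM.
The PCR run ends at 12:15 PM − 227 min = 8:28 AM.
The wash step ends at 8:28 AM + 122 min = 10:30 AM.
Staining starts at 10:30 AM + 61 min = 11:31 AM.
From 8:50 AM to 11:31 AM is 161 minutes.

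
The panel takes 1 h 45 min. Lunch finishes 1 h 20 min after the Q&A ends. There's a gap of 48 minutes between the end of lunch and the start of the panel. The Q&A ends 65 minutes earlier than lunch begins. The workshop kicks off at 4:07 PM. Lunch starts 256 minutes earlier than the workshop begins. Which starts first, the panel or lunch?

Lunch starts at 4:07 PM − 256 min = 11:51 AM.
The Q&A ends at 11:51 AM − 65 min = 10:46 AM.
Lunch ends at 10:46 AM + 80 min = 12:06 PM.
The panel starts at 12:06 PM + 48 min = 12:54 PM.
The panel starts at 12:54 PM and lunch starts at 11:51 AM, so lunch is first.

lunch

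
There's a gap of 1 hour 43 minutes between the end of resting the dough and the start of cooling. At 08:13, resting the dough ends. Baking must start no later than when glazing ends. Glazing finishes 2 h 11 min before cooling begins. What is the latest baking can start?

Cooling starts at 08:13 + 103 min = 09:56.
Glazing ends at 09:56 − 131 min = 07:45.
Baking is bounded by glazing, so the latest it can start is 07:45.

07:45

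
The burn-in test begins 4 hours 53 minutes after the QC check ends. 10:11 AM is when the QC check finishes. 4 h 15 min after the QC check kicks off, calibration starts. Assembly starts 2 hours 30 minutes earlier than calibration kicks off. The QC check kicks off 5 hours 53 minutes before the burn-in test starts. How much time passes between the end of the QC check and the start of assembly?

45 minutes

The burn-in test starts at 10:11 AM + 293 min = 3:04 PM.
The QC check starts at 3:04 PM − 353 min = 9:11 AM.
Calibration starts at 9:11 AM + 255 min = 1:26 PM.
Assembly starts at 1:26 PM − 150 min = 10:56 AM.
From 10:11 AM to 10:56 AM is 45 minutes.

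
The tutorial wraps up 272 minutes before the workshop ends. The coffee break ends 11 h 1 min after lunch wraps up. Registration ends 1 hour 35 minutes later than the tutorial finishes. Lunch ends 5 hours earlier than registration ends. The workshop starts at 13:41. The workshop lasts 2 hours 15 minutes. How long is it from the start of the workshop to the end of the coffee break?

The workshop ends at 13:41 + 135 min = 15:56.
The tutorial ends at 15:56 − 272 min = 11:24.
Registration ends at 11:24 + 95 min = 12:59.
Lunch ends at 12:59 − 300 min = 07:59.
The coffee break ends at 07:59 + 661 min = 19:00.
From 13:41 to 19:00 is 5 h 19 min.

5 h 19 min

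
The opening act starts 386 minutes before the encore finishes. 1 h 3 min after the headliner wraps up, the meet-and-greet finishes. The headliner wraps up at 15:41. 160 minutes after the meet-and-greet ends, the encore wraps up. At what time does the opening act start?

12:58

The meet-and-greet ends at 15:41 + 63 min = 16:44.
The encore ends at 16:44 + 160 min = 19:24.
The opening act starts at 19:24 − 386 min = 12:58.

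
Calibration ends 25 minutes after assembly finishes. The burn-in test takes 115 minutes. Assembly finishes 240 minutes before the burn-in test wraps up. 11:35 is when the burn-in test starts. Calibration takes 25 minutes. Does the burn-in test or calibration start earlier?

calibration

The burn-in test ends at 11:35 + 115 min = 13:30.
Assembly ends at 13:30 − 240 min = 09:30.
Calibration ends at 09:30 + 25 min = 09:55.
Calibration starts at 09:55 − 25 min = 09:30.
The burn-in test starts at 11:35 and calibration starts at 09:30, so calibration is first.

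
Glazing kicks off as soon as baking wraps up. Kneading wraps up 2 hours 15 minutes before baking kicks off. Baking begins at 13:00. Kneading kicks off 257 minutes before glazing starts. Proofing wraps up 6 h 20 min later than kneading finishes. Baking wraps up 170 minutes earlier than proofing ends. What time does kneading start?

Kneading ends at 13:00 − 135 min = 10:45.
Proofing ends at 10:45 + 380 min = 17:05.
Baking ends at 17:05 − 170 min = 14:15.
So glazing starts at 14:15.
Kneading starts at 14:15 − 257 min = 09:58.

09:58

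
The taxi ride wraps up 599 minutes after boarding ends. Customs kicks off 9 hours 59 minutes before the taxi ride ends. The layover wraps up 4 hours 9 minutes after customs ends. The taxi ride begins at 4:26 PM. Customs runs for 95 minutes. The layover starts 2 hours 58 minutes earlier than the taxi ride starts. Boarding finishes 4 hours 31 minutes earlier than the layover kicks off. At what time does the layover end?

2:41 PM

The layover starts at 4:26 PM − 178 min = 1:28 PM.
Boarding ends at 1:28 PM − 271 min = 8:57 AM.
The taxi ride ends at 8:57 AM + 599 min = 6:56 PM.
Customs starts at 6:56 PM − 599 min = 8:57 AM.
Customs ends at 8:57 AM + 95 min = 10:32 AM.
The layover ends at 10:32 AM + 249 min = 2:41 PM.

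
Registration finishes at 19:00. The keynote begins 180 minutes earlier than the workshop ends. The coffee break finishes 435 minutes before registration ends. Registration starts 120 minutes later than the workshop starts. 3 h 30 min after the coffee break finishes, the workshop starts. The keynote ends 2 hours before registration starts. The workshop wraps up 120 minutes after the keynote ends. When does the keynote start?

14:15

The coffee break ends at 19:00 − 435 min = 11:45.
The workshop starts at 11:45 + 210 min = 15:15.
Registration starts at 15:15 + 120 min = 17:15.
The keynote ends at 17:15 − 120 min = 15:15.
The workshop ends at 15:15 + 120 min = 17:15.
The keynote starts at 17:15 − 180 min = 14:15.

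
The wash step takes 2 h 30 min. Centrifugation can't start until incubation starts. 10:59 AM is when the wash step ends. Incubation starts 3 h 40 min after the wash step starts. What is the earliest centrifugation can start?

The wash step starts at 10:59 AM − 150 min = 8:29 AM.
Incubation starts at 8:29 AM + 220 min = 12:09 PM.
Centrifugation is bounded by incubation, so the earliest it can start is 12:09 PM.

12:09 PM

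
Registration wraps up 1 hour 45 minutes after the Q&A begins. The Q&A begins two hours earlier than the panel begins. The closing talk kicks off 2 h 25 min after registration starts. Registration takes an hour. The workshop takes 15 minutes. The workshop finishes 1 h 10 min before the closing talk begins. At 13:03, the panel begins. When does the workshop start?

The Q&A starts at 13:03 − 120 min = 11:03.
Registration ends at 11:03 + 105 min = 12:48.
Registration starts at 12:48 − 60 min = 11:48.
The closing talk starts at 11:48 + 145 min = 14:13.
The workshop ends at 14:13 − 70 min = 13:03.
The workshop starts at 13:03 − 15 min = 12:48.

12:48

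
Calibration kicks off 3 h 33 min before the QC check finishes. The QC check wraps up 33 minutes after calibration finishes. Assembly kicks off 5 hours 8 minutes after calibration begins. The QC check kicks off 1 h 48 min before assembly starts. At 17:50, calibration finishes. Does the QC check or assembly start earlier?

the QC check

The QC check ends at 17:50 + 33 min = 18:23.
Calibration starts at 18:23 − 213 min = 14:50.
Assembly starts at 14:50 + 308 min = 19:58.
The QC check starts at 19:58 − 108 min = 18:10.
The QC check starts at 18:10 and assembly starts at 19:58, so the QC check is first.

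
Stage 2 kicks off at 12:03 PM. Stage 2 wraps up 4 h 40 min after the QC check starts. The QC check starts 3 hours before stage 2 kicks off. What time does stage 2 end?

1:43 PM

The QC check starts at 12:03 PM − 180 min = 9:03 AM.
Stage 2 ends at 9:03 AM + 280 min = 1:43 PM.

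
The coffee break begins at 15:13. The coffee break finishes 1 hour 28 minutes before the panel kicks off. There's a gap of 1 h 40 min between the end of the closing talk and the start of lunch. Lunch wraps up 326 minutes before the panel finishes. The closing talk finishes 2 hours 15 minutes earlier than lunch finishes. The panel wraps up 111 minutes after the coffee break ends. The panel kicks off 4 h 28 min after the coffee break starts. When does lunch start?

14:03

The panel starts at 15:13 + 268 min = 19:41.
The coffee break ends at 19:41 − 88 min = 18:13.
The panel ends at 18:13 + 111 min = 20:04.
Lunch ends at 20:04 − 326 min = 14:38.
The closing talk ends at 14:38 − 135 min = 12:23.
Lunch starts at 12:23 + 100 min = 14:03.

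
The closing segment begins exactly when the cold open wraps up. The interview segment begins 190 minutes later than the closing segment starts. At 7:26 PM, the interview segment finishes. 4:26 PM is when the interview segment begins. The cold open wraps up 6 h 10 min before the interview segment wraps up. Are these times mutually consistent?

The cold open ends at 7:26 PM − 370 min = 1:16 PM.
So the closing segment starts at 1:16 PM.
The interview segment starts at 1:16 PM + 190 min = 4:26 PM.
That matches the stated 4:26 PM, so the schedule is consistent.

Yes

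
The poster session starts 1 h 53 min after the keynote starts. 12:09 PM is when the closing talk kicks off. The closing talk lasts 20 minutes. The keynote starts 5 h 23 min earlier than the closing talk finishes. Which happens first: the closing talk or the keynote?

the keynote

The closing talk ends at 12:09 PM + 20 min = 12:29 PM.
The keynote starts at 12:29 PM − 323 min = 7:06 AM.
The closing talk starts at 12:09 PM and the keynote starts at 7:06 AM, so the keynote is first.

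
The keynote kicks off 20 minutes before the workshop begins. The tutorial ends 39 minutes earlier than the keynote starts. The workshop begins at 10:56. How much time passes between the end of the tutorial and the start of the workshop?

59 minutes

The keynote starts at 10:56 − 20 min = 10:36.
The tutorial ends at 10:36 − 39 min = 09:57.
From 09:57 to 10:56 is 59 minutes.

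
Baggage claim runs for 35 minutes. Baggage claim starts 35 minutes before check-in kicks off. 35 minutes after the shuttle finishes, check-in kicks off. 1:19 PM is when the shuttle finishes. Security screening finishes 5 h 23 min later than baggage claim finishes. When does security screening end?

7:17 PM

Check-in starts at 1:19 PM + 35 min = 1:54 PM.
Baggage claim starts at 1:54 PM − 35 min = 1:19 PM.
Baggage claim ends at 1:19 PM + 35 min = 1:54 PM.
Security screening ends at 1:54 PM + 323 min = 7:17 PM.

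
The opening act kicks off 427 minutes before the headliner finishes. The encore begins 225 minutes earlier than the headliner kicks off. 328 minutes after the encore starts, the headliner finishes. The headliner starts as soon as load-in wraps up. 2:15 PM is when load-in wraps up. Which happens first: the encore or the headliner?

the encore

The headliner starts at 2:15 PM.
The encore starts at 2:15 PM − 225 min = 10:30 AM.
The encore starts at 10:30 AM and the headliner starts at 2:15 PM, so the encore is first.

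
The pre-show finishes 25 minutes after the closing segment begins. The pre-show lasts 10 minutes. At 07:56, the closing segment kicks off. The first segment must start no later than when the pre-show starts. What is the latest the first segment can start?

The pre-show ends at 07:56 + 25 min = 08:21.
The pre-show starts at 08:21 − 10 min = 08:11.
The first segment is bounded by the pre-show, so the latest it can start is 08:11.

08:11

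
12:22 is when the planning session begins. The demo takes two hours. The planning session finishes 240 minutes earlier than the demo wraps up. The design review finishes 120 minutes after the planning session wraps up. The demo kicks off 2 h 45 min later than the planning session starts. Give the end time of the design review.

The demo starts at 12:22 + 165 min = 15:07.
The demo ends at 15:07 + 120 min = 17:07.
The planning session ends at 17:07 − 240 min = 13:07.
The design review ends at 13:07 + 120 min = 15:07.

15:07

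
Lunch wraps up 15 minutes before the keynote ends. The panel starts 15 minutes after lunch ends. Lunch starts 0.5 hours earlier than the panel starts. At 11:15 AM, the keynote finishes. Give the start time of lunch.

10:45 AM

Lunch ends at 11:15 AM − 15 min = 11:00 AM.
The panel starts at 11:00 AM + 15 min = 11:15 AM.
Lunch starts at 11:15 AM − 30 min = 10:45 AM.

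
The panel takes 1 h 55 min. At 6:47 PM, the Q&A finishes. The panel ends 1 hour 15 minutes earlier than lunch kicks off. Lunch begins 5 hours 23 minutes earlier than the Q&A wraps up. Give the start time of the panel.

10:14 AM

Lunch starts at 6:47 PM − 323 min = 1:24 PM.
The panel ends at 1:24 PM − 75 min = 12:09 PM.
The panel starts at 12:09 PM − 115 min = 10:14 AM.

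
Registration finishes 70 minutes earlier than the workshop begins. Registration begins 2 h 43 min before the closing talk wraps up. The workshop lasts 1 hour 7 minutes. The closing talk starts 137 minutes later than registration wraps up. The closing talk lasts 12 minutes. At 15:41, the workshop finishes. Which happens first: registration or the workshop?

The workshop starts at 15:41 − 67 min = 14:34.
Registration ends at 14:34 − 70 min = 13:24.
The closing talk starts at 13:24 + 137 min = 15:41.
The closing talk ends at 15:41 + 12 min = 15:53.
Registration starts at 15:53 − 163 min = 13:10.
Registration starts at 13:10 and the workshop starts at 14:34, so registration is first.

registration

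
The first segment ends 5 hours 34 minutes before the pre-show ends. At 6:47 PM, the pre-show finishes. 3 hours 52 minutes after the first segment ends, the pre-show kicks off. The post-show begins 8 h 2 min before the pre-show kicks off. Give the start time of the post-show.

9:03 AM

The first segment ends at 6:47 PM − 334 min = 1:13 PM.
The pre-show starts at 1:13 PM + 232 min = 5:05 PM.
The post-show starts at 5:05 PM − 482 min = 9:03 AM.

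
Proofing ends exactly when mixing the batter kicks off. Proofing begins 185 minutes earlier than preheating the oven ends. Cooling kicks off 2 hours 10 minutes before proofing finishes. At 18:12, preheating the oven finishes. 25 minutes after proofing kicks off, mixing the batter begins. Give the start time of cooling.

13:22

Proofing starts at 18:12 − 185 min = 15:07.
Mixing the batter starts at 15:07 + 25 min = 15:32.
So proofing ends at 15:32.
Cooling starts at 15:32 − 130 min = 13:22.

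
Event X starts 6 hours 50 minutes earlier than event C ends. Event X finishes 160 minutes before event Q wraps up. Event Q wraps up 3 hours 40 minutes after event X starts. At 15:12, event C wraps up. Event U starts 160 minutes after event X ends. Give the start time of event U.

Event X starts at 15:12 − 410 min = 08:22.
Event Q ends at 08:22 + 220 min = 12:02.
Event X ends at 12:02 − 160 min = 09:22.
Event U starts at 09:22 + 160 min = 12:02.

12:02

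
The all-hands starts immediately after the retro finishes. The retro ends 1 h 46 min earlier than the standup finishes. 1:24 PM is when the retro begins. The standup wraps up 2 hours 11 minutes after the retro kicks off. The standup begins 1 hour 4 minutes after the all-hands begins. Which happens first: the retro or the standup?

the retro

The standup ends at 1:24 PM + 131 min = 3:35 PM.
The retro ends at 3:35 PM − 106 min = 1:49 PM.
So the all-hands starts at 1:49 PM.
The standup starts at 1:49 PM + 64 min = 2:53 PM.
The retro starts at 1:24 PM and the standup starts at 2:53 PM, so the retro is first.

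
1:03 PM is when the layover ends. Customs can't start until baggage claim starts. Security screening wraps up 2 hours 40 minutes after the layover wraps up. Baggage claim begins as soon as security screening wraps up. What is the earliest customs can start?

3:43 PM

Security screening ends at 1:03 PM + 160 min = 3:43 PM.
So baggage claim starts at 3:43 PM.
Customs is bounded by baggage claim, so the earliest it can start is 3:43 PM.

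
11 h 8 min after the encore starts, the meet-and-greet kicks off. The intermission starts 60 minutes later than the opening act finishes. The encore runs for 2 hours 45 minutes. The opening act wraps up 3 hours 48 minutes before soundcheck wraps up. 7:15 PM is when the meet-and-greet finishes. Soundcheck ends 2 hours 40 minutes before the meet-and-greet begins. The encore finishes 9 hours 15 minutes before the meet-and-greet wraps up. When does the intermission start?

The encore ends at 7:15 PM − 555 min = 10:00 AM.
The encore starts at 10:00 AM − 165 min = 7:15 AM.
The meet-and-greet starts at 7:15 AM + 668 min = 6:23 PM.
Soundcheck ends at 6:23 PM − 160 min = 3:43 PM.
The opening act ends at 3:43 PM − 228 min = 11:55 AM.
The intermission starts at 11:55 AM + 60 min = 12:55 PM.

12:55 PM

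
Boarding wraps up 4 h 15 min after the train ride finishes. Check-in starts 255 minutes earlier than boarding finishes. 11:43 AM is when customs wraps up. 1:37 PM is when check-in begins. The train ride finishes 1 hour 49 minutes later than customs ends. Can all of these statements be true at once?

No

The train ride ends at 11:43 AM + 109 min = 1:32 PM.
Boarding ends at 1:32 PM + 255 min = 5:47 PM.
Check-in starts at 5:47 PM − 255 min = 1:32 PM.
But check-in is also said to start at 1:37 PM — a 5-minute conflict.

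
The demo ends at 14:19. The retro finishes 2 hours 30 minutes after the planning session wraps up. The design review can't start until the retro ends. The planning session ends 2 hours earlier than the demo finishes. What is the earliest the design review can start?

14:49

The planning session ends at 14:19 − 120 min = 12:19.
The retro ends at 12:19 + 150 min = 14:49.
The design review is bounded by the retro, so the earliest it can start is 14:49.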